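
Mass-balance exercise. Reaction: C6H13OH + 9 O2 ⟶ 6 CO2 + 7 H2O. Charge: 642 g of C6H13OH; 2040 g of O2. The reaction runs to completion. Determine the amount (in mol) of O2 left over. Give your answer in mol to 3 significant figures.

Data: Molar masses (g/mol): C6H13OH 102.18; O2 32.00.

7.20 mol

n(C6H13OH) = 642.0 / 102.18 = 6.283 mol
n(O2) = 2040 / 32.00 = 63.75 mol
n/ν → C6H13OH: 6.283, O2: 7.083; C6H13OH is limiting.
O2 consumed = (9/1) × 6.283 = 56.55 mol
O2 remaining = 63.75 − 56.55 = 7.200 mol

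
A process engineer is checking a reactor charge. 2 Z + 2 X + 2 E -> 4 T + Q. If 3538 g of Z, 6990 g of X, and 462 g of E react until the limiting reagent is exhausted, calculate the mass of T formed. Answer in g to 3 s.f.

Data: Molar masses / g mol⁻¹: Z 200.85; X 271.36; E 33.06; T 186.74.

5220 g

n(Z) = 3538 / 200.85 = 17.62 mol
n(X) = 6990 / 271.36 = 25.76 mol
n(E) = 462.0 / 33.06 = 13.97 mol
n/ν → Z: 8.810, X: 12.88, E: 6.985; E is limiting.
n(T) = (4/2) × 13.97 = 27.94 mol
mass = 27.94 × 186.74 = 5218 g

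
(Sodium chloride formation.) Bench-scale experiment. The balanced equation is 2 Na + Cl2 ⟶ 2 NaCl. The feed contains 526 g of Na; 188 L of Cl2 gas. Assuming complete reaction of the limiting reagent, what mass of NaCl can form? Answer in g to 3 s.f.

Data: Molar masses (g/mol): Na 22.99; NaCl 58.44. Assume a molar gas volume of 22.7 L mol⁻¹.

968 g

n(Na) = 526.0 / 22.99 = 22.88 mol
n(Cl2) = 188.0 / 22.7 = 8.282 mol
n/ν for Na = 22.88/2 = 11.44
n/ν for Cl2 = 8.282/1 = 8.282
Smallest n/ν is Cl2 → limiting reagent.
n(NaCl) = (2/1) × 8.282 = 16.56 mol
mass = 16.56 × 58.44 = 967.8 g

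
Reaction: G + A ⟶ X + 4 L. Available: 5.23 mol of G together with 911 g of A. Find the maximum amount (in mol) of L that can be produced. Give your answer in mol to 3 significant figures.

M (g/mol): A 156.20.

n(G) = 5.230 mol
n(A) = 911.0 / 156.20 = 5.832 mol
n/ν → G: 5.230, A: 5.832; G is limiting.
n(L) = (4/1) × 5.230 = 20.92 mol

20.9 mol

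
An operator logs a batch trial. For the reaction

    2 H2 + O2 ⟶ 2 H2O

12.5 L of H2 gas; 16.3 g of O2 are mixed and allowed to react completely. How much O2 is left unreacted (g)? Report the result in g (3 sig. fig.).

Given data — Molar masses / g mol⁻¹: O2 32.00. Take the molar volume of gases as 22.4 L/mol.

7.37 g

n(H2) = 12.50 / 22.4 = 0.5580 mol
n(O2) = 16.30 / 32.00 = 0.5094 mol
n/ν for H2 = 0.5580/2 = 0.2790
n/ν for O2 = 0.5094/1 = 0.5094
Smallest n/ν is H2 → limiting reagent.
O2 consumed = (1/2) × 0.5580 = 0.2790 mol
O2 remaining = 0.5094 − 0.2790 = 0.2304 mol
mass = 0.2304 × 32.00 = 7.373 g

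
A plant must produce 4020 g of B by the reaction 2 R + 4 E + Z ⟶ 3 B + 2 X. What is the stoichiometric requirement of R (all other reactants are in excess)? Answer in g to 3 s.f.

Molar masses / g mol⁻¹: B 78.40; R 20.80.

711 g

n(B) = 4020 / 78.40 = 51.28 mol
n(R) = (2/3) × 51.28 = 34.19 mol
mass = 34.19 × 20.80 = 711.2 g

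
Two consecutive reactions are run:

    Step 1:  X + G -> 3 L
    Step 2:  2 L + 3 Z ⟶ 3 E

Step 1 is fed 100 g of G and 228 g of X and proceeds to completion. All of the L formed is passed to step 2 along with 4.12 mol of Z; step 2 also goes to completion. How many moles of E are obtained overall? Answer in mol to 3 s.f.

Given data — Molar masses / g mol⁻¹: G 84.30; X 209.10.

4.12 mol

Step 1:
n(G) = 100.0 / 84.30 = 1.186 mol
n(X) = 228.0 / 209.10 = 1.090 mol
n/ν for G = 1.186/1 = 1.186
n/ν for X = 1.090/1 = 1.090
Smallest n/ν is X → limiting reagent.
n(L) produced = (3/1) × 1.090 = 3.270 mol
Step 2:
n(L) available = 3.270 mol
n(Z) = 4.120 mol
n/ν for L = 3.270/2 = 1.635
n/ν for Z = 4.120/3 = 1.373
Smallest n/ν is Z → limiting reagent.
n(E) = (3/3) × 4.120 = 4.120 mol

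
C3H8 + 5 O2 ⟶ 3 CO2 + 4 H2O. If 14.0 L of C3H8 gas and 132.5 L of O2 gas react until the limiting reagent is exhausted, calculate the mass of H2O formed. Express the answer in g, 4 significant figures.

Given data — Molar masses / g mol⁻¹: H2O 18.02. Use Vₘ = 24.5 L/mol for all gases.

41.19 g

n(C3H8) = 14.00 / 24.5 = 0.5714 mol
n(O2) = 132.5 / 24.5 = 5.408 mol
n/ν → C3H8: 0.5714, O2: 1.082; C3H8 is limiting.
n(H2O) = (4/1) × 0.5714 = 2.286 mol
mass = 2.286 × 18.02 = 41.19 g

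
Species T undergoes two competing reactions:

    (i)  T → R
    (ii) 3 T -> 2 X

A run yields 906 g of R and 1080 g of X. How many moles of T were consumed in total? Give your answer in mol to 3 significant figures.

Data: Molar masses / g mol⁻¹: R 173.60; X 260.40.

n(R) = 906 / 173.60 = 5.219 mol
n(X) = 1080 / 260.40 = 4.147 mol
n(T) via (i) = (1/1)×5.219 = 5.219 mol
n(T) via (ii) = (3/2)×4.147 = 6.221 mol
total n(T) = 5.219 + 6.221 = 11.44 mol

11.4 mol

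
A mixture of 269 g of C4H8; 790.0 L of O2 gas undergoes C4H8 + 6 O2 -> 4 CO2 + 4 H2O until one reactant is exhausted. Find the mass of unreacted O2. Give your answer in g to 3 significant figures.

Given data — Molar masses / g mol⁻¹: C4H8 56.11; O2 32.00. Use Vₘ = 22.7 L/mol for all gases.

n(C4H8) = 269.0 / 56.11 = 4.794 mol
n(O2) = 790.0 / 22.7 = 34.80 mol
n/ν for C4H8 = 4.794/1 = 4.794
n/ν for O2 = 34.80/6 = 5.800
Smallest n/ν is C4H8 → limiting reagent.
O2 consumed = (6/1) × 4.794 = 28.76 mol
O2 remaining = 34.80 − 28.76 = 6.040 mol
mass = 6.040 × 32.00 = 193.3 g

193 g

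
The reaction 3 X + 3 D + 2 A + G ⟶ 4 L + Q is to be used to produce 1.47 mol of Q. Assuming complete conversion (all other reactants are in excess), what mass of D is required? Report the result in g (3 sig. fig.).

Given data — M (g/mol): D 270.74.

n(Q) = 1.470 mol
n(D) = (3/1) × 1.470 = 4.410 mol
mass = 4.410 × 270.74 = 1194 g

1190 g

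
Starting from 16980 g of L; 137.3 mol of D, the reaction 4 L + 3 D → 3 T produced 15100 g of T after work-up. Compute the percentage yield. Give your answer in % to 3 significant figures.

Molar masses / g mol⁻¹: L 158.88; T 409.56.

n(L) = 16980 / 158.88 = 106.9 mol
n(D) = 137.3 mol
n/ν for L = 106.9/4 = 26.73
n/ν for D = 137.3/3 = 45.77
Smallest n/ν is L → limiting reagent.
theoretical n(T) = (3/4) × 106.9 = 80.18 mol → 32840 g
% yield = 15100 / 32840 × 100 = 45.98 %

46.0 %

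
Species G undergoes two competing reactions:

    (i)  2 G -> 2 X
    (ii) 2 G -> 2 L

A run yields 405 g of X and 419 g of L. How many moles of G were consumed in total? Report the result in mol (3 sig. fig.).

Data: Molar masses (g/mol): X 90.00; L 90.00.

9.16 mol

n(X) = 405 / 90.00 = 4.500 mol
n(L) = 419 / 90.00 = 4.656 mol
n(G) via (i) = (2/2)×4.500 = 4.500 mol
n(G) via (ii) = (2/2)×4.656 = 4.656 mol
total n(G) = 4.500 + 4.656 = 9.156 mol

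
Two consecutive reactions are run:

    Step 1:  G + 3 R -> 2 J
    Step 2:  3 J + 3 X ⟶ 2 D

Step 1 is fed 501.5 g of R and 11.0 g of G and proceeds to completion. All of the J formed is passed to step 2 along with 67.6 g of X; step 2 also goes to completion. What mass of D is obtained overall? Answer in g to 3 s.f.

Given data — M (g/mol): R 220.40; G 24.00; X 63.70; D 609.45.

372 g

Step 1:
n(R) = 501.5 / 220.40 = 2.275 mol
n(G) = 11.00 / 24.00 = 0.4583 mol
n/ν for R = 2.275/3 = 0.7583
n/ν for G = 0.4583/1 = 0.4583
Smallest n/ν is G → limiting reagent.
n(J) produced = (2/1) × 0.4583 = 0.9166 mol
Step 2:
n(J) available = 0.9166 mol
n(X) = 67.60 / 63.70 = 1.061 mol
n/ν for J = 0.9166/3 = 0.3055
n/ν for X = 1.061/3 = 0.3537
Smallest n/ν is J → limiting reagent.
n(D) = (2/3) × 0.9166 = 0.6111 mol
mass = 0.6111 × 609.45 = 372.4 g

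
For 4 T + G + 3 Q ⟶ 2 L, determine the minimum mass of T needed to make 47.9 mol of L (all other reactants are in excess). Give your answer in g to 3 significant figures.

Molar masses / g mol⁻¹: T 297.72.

n(L) = 47.90 mol
n(T) = (4/2) × 47.90 = 95.80 mol
mass = 95.80 × 297.72 = 28520 g

28500 g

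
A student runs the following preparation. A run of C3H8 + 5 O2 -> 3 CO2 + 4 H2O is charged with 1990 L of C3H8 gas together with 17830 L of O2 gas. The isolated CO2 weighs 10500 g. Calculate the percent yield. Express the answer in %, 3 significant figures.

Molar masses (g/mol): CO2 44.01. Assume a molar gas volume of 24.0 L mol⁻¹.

95.9 %

n(C3H8) = 1990 / 24.0 = 82.92 mol
n(O2) = 17830 / 24.0 = 742.9 mol
n/ν for C3H8 = 82.92/1 = 82.92
n/ν for O2 = 742.9/5 = 148.6
Smallest n/ν is C3H8 → limiting reagent.
theoretical n(CO2) = (3/1) × 82.92 = 248.8 mol → 10950 g
% yield = 10500 / 10950 × 100 = 95.89 %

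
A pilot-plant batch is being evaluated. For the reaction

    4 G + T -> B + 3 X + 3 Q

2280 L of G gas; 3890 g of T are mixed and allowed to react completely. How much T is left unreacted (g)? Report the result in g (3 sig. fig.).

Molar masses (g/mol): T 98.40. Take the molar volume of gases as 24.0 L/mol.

n(G) = 2280 / 24.0 = 95.00 mol
n(T) = 3890 / 98.40 = 39.53 mol
n/ν for G = 95.00/4 = 23.75
n/ν for T = 39.53/1 = 39.53
Smallest n/ν is G → limiting reagent.
T consumed = (1/4) × 95.00 = 23.75 mol
T remaining = 39.53 − 23.75 = 15.78 mol
mass = 15.78 × 98.40 = 1553 g

1550 g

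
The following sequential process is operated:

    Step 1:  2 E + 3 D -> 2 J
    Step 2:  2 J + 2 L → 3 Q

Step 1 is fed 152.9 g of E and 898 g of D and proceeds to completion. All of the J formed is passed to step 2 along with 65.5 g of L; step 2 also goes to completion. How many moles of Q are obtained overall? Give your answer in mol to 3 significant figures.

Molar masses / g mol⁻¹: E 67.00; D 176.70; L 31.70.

3.10 mol

Step 1:
n(E) = 152.9 / 67.00 = 2.282 mol
n(D) = 898.0 / 176.70 = 5.082 mol
n/ν for E = 2.282/2 = 1.141
n/ν for D = 5.082/3 = 1.694
Smallest n/ν is E → limiting reagent.
n(J) produced = (2/2) × 2.282 = 2.282 mol
Step 2:
n(J) available = 2.282 mol
n(L) = 65.50 / 31.70 = 2.066 mol
n/ν for J = 2.282/2 = 1.141
n/ν for L = 2.066/2 = 1.033
Smallest n/ν is L → limiting reagent.
n(Q) = (3/2) × 2.066 = 3.099 mol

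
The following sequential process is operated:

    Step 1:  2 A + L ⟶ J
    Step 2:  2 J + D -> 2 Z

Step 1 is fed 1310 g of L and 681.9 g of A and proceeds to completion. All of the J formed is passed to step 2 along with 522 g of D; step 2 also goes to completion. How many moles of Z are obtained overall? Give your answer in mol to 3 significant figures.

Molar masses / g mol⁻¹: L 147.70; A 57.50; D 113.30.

Step 1:
n(L) = 1310 / 147.70 = 8.869 mol
n(A) = 681.9 / 57.50 = 11.86 mol
n/ν for L = 8.869/1 = 8.869
n/ν for A = 11.86/2 = 5.930
Smallest n/ν is A → limiting reagent.
n(J) produced = (1/2) × 11.86 = 5.930 mol
Step 2:
n(J) available = 5.930 mol
n(D) = 522.0 / 113.30 = 4.607 mol
n/ν for J = 5.930/2 = 2.965
n/ν for D = 4.607/1 = 4.607
Smallest n/ν is J → limiting reagent.
n(Z) = (2/2) × 5.930 = 5.930 mol

5.93 mol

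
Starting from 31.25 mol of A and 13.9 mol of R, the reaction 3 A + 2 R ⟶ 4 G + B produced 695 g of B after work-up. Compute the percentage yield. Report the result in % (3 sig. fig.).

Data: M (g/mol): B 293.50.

34.1 %

n(A) = 31.25 mol
n(R) = 13.90 mol
n/ν → A: 10.42, R: 6.950; R is limiting.
theoretical n(B) = (1/2) × 13.90 = 6.950 mol → 2040 g
% yield = 695 / 2040 × 100 = 34.07 %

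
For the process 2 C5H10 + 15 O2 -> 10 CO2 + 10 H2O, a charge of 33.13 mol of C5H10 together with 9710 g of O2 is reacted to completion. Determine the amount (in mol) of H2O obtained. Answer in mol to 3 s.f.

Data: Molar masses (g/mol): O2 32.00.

166 mol

n(C5H10) = 33.13 mol
n(O2) = 9710 / 32.00 = 303.4 mol
n/ν for C5H10 = 33.13/2 = 16.57
n/ν for O2 = 303.4/15 = 20.23
Smallest n/ν is C5H10 → limiting reagent.
n(H2O) = (10/2) × 33.13 = 165.7 mol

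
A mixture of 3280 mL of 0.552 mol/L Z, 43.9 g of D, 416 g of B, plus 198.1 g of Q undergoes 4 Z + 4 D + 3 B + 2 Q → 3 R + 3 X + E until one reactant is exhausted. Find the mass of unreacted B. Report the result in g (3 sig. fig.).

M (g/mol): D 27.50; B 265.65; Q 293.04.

n(Z) = 0.552 × 3280/1000 = 1.811 mol
n(D) = 43.90 / 27.50 = 1.596 mol
n(B) = 416.0 / 265.65 = 1.566 mol
n(Q) = 198.1 / 293.04 = 0.6760 mol
n/ν → Z: 0.4528, D: 0.3990, B: 0.5220, Q: 0.3380; Q is limiting.
B consumed = (3/2) × 0.6760 = 1.014 mol
B remaining = 1.566 − 1.014 = 0.5520 mol
mass = 0.5520 × 265.65 = 146.6 g

147 g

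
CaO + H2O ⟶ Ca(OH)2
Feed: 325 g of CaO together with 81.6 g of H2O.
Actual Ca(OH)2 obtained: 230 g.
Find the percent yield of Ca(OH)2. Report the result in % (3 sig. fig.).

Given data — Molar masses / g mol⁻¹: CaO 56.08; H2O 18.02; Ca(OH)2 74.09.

n(CaO) = 325.0 / 56.08 = 5.795 mol
n(H2O) = 81.60 / 18.02 = 4.528 mol
n/ν for CaO = 5.795/1 = 5.795
n/ν for H2O = 4.528/1 = 4.528
Smallest n/ν is H2O → limiting reagent.
theoretical n(Ca(OH)2) = (1/1) × 4.528 = 4.528 mol → 335.5 g
% yield = 230 / 335.5 × 100 = 68.55 %

68.6 %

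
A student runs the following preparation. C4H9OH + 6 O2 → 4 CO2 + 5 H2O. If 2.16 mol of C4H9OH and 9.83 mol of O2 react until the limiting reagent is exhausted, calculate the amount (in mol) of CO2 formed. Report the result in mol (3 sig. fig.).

6.55 mol

n(C4H9OH) = 2.160 mol
n(O2) = 9.830 mol
n/ν for C4H9OH = 2.160/1 = 2.160
n/ν for O2 = 9.830/6 = 1.638
Smallest n/ν is O2 → limiting reagent.
n(CO2) = (4/6) × 9.830 = 6.553 mol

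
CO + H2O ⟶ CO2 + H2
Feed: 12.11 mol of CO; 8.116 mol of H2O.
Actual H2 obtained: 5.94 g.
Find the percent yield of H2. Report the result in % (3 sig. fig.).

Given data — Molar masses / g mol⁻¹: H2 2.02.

36.2 %

n(CO) = 12.11 mol
n(H2O) = 8.116 mol
n/ν for CO = 12.11/1 = 12.11
n/ν for H2O = 8.116/1 = 8.116
Smallest n/ν is H2O → limiting reagent.
theoretical n(H2) = (1/1) × 8.116 = 8.116 mol → 16.39 g
% yield = 5.94 / 16.39 × 100 = 36.24 %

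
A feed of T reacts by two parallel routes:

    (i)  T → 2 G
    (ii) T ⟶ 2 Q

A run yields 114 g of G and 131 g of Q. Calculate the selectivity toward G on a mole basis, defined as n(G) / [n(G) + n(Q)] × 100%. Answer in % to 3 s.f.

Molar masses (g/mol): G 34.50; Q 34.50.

46.5 %

n(G) = 114 / 34.50 = 3.304 mol
n(Q) = 131 / 34.50 = 3.797 mol
selectivity = 3.304/(3.304+3.797) × 100 = 46.53 %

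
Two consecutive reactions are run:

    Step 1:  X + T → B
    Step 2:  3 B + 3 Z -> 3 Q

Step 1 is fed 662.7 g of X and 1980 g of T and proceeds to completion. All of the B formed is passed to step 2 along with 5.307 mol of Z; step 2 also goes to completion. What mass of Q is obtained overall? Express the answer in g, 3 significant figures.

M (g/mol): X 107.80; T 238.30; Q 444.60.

Step 1:
n(X) = 662.7 / 107.80 = 6.147 mol
n(T) = 1980 / 238.30 = 8.309 mol
n/ν for X = 6.147/1 = 6.147
n/ν for T = 8.309/1 = 8.309
Smallest n/ν is X → limiting reagent.
n(B) produced = (1/1) × 6.147 = 6.147 mol
Step 2:
n(B) available = 6.147 mol
n(Z) = 5.307 mol
n/ν for B = 6.147/3 = 2.049
n/ν for Z = 5.307/3 = 1.769
Smallest n/ν is Z → limiting reagent.
n(Q) = (3/3) × 5.307 = 5.307 mol
mass = 5.307 × 444.60 = 2359 g

2360 g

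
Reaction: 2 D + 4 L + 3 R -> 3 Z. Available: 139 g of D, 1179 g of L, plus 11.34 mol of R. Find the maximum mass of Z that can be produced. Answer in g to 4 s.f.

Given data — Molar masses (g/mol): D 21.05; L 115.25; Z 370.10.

2840 g

n(D) = 139.0 / 21.05 = 6.603 mol
n(L) = 1179 / 115.25 = 10.23 mol
n(R) = 11.34 mol
n/ν for D = 6.603/2 = 3.302
n/ν for L = 10.23/4 = 2.558
n/ν for R = 11.34/3 = 3.780
Smallest n/ν is L → limiting reagent.
n(Z) = (3/4) × 10.23 = 7.673 mol
mass = 7.673 × 370.10 = 2840 g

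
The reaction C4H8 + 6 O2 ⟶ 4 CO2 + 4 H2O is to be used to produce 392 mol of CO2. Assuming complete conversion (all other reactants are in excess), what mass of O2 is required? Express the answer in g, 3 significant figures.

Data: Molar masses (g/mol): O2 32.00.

n(CO2) = 392.0 mol
n(O2) = (6/4) × 392.0 = 588.0 mol
mass = 588.0 × 32.00 = 18820 g

18800 g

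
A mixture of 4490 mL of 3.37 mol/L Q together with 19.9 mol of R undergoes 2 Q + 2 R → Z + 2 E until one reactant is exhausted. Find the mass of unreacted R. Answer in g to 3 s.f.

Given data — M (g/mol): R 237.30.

1130 g

n(Q) = 3.37 × 4490/1000 = 15.13 mol
n(R) = 19.90 mol
n/ν → Q: 7.565, R: 9.950; Q is limiting.
R consumed = (2/2) × 15.13 = 15.13 mol
R remaining = 19.90 − 15.13 = 4.770 mol
mass = 4.770 × 237.30 = 1132 g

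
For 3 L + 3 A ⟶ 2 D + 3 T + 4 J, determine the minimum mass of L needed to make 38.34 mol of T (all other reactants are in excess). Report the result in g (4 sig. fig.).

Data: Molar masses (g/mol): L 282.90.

10850 g

n(T) = 38.34 mol
n(L) = (3/3) × 38.34 = 38.34 mol
mass = 38.34 × 282.90 = 10850 g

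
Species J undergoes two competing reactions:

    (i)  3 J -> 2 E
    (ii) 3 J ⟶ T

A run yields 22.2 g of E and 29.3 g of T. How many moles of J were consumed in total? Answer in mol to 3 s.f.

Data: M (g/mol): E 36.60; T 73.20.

n(E) = 22.2 / 36.60 = 0.6066 mol
n(T) = 29.3 / 73.20 = 0.4003 mol
n(J) via (i) = (3/2)×0.6066 = 0.9099 mol
n(J) via (ii) = (3/1)×0.4003 = 1.201 mol
total n(J) = 0.9099 + 1.201 = 2.111 mol

2.11 mol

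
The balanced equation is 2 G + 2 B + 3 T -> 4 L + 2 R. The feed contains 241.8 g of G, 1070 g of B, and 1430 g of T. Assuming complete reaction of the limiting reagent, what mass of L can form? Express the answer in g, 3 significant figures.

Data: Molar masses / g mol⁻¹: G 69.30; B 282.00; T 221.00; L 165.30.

n(G) = 241.8 / 69.30 = 3.489 mol
n(B) = 1070 / 282.00 = 3.794 mol
n(T) = 1430 / 221.00 = 6.471 mol
n/ν → G: 1.745, B: 1.897, T: 2.157; G is limiting.
n(L) = (4/2) × 3.489 = 6.978 mol
mass = 6.978 × 165.30 = 1153 g

1150 g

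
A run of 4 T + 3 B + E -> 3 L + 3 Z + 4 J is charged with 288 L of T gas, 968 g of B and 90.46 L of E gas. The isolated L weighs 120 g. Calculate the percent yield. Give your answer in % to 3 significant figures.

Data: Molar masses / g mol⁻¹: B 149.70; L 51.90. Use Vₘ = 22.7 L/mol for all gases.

n(T) = 288.0 / 22.7 = 12.69 mol
n(B) = 968.0 / 149.70 = 6.466 mol
n(E) = 90.46 / 22.7 = 3.985 mol
n/ν for T = 12.69/4 = 3.173
n/ν for B = 6.466/3 = 2.155
n/ν for E = 3.985/1 = 3.985
Smallest n/ν is B → limiting reagent.
theoretical n(L) = (3/3) × 6.466 = 6.466 mol → 335.6 g
% yield = 120 / 335.6 × 100 = 35.76 %

35.8 %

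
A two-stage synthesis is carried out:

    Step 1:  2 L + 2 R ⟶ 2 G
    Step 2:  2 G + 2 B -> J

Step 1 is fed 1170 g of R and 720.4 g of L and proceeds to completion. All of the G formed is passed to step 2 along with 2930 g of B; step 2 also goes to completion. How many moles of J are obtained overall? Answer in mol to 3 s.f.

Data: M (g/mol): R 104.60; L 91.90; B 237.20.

Step 1:
n(R) = 1170 / 104.60 = 11.19 mol
n(L) = 720.4 / 91.90 = 7.839 mol
n/ν for R = 11.19/2 = 5.595
n/ν for L = 7.839/2 = 3.920
Smallest n/ν is L → limiting reagent.
n(G) produced = (2/2) × 7.839 = 7.839 mol
Step 2:
n(G) available = 7.839 mol
n(B) = 2930 / 237.20 = 12.35 mol
n/ν for G = 7.839/2 = 3.920
n/ν for B = 12.35/2 = 6.175
Smallest n/ν is G → limiting reagent.
n(J) = (1/2) × 7.839 = 3.920 mol

3.92 mol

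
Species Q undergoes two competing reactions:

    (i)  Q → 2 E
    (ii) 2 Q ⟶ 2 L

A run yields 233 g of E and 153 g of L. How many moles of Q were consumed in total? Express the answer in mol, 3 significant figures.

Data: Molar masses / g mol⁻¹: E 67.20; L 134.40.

n(E) = 233 / 67.20 = 3.467 mol
n(L) = 153 / 134.40 = 1.138 mol
n(Q) via (i) = (1/2)×3.467 = 1.734 mol
n(Q) via (ii) = (2/2)×1.138 = 1.138 mol
total n(Q) = 1.734 + 1.138 = 2.872 mol

2.87 mol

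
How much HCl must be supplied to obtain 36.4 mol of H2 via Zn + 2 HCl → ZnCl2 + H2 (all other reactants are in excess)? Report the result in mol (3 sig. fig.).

72.8 mol

n(H2) = 36.40 mol
n(HCl) = (2/1) × 36.40 = 72.80 mol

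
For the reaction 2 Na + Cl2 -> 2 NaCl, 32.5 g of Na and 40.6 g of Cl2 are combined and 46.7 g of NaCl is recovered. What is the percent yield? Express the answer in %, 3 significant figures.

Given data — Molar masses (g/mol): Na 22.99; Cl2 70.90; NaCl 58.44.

n(Na) = 32.50 / 22.99 = 1.414 mol
n(Cl2) = 40.60 / 70.90 = 0.5726 mol
n/ν for Na = 1.414/2 = 0.7070
n/ν for Cl2 = 0.5726/1 = 0.5726
Smallest n/ν is Cl2 → limiting reagent.
theoretical n(NaCl) = (2/1) × 0.5726 = 1.145 mol → 66.91 g
% yield = 46.7 / 66.91 × 100 = 69.80 %

69.8 %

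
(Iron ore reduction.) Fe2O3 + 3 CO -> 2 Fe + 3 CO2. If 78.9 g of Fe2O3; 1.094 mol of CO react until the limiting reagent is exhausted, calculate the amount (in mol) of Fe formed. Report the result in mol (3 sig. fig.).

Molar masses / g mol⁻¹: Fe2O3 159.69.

n(Fe2O3) = 78.90 / 159.69 = 0.4941 mol
n(CO) = 1.094 mol
n/ν for Fe2O3 = 0.4941/1 = 0.4941
n/ν for CO = 1.094/3 = 0.3647
Smallest n/ν is CO → limiting reagent.
n(Fe) = (2/3) × 1.094 = 0.7293 mol

0.729 mol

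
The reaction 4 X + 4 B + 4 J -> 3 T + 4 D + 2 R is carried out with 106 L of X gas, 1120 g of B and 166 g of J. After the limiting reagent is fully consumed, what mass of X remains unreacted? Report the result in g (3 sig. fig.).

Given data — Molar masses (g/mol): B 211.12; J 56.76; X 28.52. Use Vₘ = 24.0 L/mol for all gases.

42.6 g

n(X) = 106.0 / 24.0 = 4.417 mol
n(B) = 1120 / 211.12 = 5.305 mol
n(J) = 166.0 / 56.76 = 2.925 mol
n/ν → X: 1.104, B: 1.326, J: 0.7313; J is limiting.
X consumed = (4/4) × 2.925 = 2.925 mol
X remaining = 4.417 − 2.925 = 1.492 mol
mass = 1.492 × 28.52 = 42.55 g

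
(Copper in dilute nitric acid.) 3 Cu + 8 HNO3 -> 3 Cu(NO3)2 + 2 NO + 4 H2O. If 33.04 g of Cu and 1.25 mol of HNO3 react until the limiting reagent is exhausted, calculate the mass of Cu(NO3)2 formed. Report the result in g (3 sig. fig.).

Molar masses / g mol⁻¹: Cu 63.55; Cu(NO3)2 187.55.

87.9 g

n(Cu) = 33.04 / 63.55 = 0.5199 mol
n(HNO3) = 1.250 mol
n/ν for Cu = 0.5199/3 = 0.1733
n/ν for HNO3 = 1.250/8 = 0.1563
Smallest n/ν is HNO3 → limiting reagent.
n(Cu(NO3)2) = (3/8) × 1.250 = 0.4688 mol
mass = 0.4688 × 187.55 = 87.92 g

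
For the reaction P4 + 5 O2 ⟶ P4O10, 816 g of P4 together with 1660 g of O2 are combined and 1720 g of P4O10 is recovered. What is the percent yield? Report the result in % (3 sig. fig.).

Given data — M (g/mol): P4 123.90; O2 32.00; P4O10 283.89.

n(P4) = 816.0 / 123.90 = 6.586 mol
n(O2) = 1660 / 32.00 = 51.88 mol
n/ν for P4 = 6.586/1 = 6.586
n/ν for O2 = 51.88/5 = 10.38
Smallest n/ν is P4 → limiting reagent.
theoretical n(P4O10) = (1/1) × 6.586 = 6.586 mol → 1870 g
% yield = 1720 / 1870 × 100 = 91.98 %

92.0 %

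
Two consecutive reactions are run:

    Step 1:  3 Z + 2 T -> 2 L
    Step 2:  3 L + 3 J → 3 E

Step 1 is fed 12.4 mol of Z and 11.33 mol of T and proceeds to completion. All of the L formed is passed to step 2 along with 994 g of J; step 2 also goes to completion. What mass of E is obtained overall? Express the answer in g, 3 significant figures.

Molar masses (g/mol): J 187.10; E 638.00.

Step 1:
n(Z) = 12.40 mol
n(T) = 11.33 mol
n/ν for Z = 12.40/3 = 4.133
n/ν for T = 11.33/2 = 5.665
Smallest n/ν is Z → limiting reagent.
n(L) produced = (2/3) × 12.40 = 8.267 mol
Step 2:
n(L) available = 8.267 mol
n(J) = 994.0 / 187.10 = 5.313 mol
n/ν for L = 8.267/3 = 2.756
n/ν for J = 5.313/3 = 1.771
Smallest n/ν is J → limiting reagent.
n(E) = (3/3) × 5.313 = 5.313 mol
mass = 5.313 × 638.00 = 3390 g

3390 g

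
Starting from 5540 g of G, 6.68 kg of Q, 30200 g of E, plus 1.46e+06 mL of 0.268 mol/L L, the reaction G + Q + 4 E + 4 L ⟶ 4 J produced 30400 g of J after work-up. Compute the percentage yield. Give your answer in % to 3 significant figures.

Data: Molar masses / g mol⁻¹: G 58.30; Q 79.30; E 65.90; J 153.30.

58.9 %

n(G) = 5540 / 58.30 = 95.03 mol
n(Q) = 6.680×1000 / 79.30 = 84.24 mol
n(E) = 30200 / 65.90 = 458.3 mol
n(L) = 0.268 × 1.46e+06/1000 = 391.3 mol
n/ν for G = 95.03/1 = 95.03
n/ν for Q = 84.24/1 = 84.24
n/ν for E = 458.3/4 = 114.6
n/ν for L = 391.3/4 = 97.83
Smallest n/ν is Q → limiting reagent.
theoretical n(J) = (4/1) × 84.24 = 337.0 mol → 51660 g
% yield = 30400 / 51660 × 100 = 58.85 %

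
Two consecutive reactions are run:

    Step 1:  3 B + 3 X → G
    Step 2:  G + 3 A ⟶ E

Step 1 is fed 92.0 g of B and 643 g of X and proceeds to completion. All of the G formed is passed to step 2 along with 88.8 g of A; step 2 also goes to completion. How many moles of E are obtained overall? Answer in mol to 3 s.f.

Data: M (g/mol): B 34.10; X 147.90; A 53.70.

Step 1:
n(B) = 92.00 / 34.10 = 2.698 mol
n(X) = 643.0 / 147.90 = 4.348 mol
n/ν → B: 0.8993, X: 1.449; B is limiting.
n(G) produced = (1/3) × 2.698 = 0.8993 mol
Step 2:
n(G) available = 0.8993 mol
n(A) = 88.80 / 53.70 = 1.654 mol
n/ν → G: 0.8993, A: 0.5513; A is limiting.
n(E) = (1/3) × 1.654 = 0.5513 mol

0.551 mol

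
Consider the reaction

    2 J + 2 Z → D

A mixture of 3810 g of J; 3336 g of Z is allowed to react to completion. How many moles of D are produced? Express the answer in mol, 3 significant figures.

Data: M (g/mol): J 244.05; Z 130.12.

7.81 mol

n(J) = 3810 / 244.05 = 15.61 mol
n(Z) = 3336 / 130.12 = 25.64 mol
n/ν → J: 7.805, Z: 12.82; J is limiting.
n(D) = (1/2) × 15.61 = 7.805 mol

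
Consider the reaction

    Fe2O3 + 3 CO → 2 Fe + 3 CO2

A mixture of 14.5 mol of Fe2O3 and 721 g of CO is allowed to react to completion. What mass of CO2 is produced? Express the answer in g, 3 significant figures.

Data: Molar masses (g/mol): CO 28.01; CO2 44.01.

n(Fe2O3) = 14.50 mol
n(CO) = 721.0 / 28.01 = 25.74 mol
n/ν for Fe2O3 = 14.50/1 = 14.50
n/ν for CO = 25.74/3 = 8.580
Smallest n/ν is CO → limiting reagent.
n(CO2) = (3/3) × 25.74 = 25.74 mol
mass = 25.74 × 44.01 = 1133 g

1130 g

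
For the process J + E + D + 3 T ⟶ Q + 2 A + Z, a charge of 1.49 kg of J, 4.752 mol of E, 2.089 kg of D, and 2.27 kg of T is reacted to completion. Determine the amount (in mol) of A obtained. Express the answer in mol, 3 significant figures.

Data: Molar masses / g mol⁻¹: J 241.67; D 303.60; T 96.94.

9.50 mol

n(J) = 1.490×1000 / 241.67 = 6.165 mol
n(E) = 4.752 mol
n(D) = 2.089×1000 / 303.60 = 6.881 mol
n(T) = 2.270×1000 / 96.94 = 23.42 mol
n/ν for J = 6.165/1 = 6.165
n/ν for E = 4.752/1 = 4.752
n/ν for D = 6.881/1 = 6.881
n/ν for T = 23.42/3 = 7.807
Smallest n/ν is E → limiting reagent.
n(A) = (2/1) × 4.752 = 9.504 mol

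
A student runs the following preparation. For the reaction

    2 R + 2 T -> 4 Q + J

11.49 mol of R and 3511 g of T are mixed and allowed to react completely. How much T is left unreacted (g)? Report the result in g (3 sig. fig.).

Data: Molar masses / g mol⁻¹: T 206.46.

n(R) = 11.49 mol
n(T) = 3511 / 206.46 = 17.01 mol
n/ν for R = 11.49/2 = 5.745
n/ν for T = 17.01/2 = 8.505
Smallest n/ν is R → limiting reagent.
T consumed = (2/2) × 11.49 = 11.49 mol
T remaining = 17.01 − 11.49 = 5.520 mol
mass = 5.520 × 206.46 = 1140 g

1140 g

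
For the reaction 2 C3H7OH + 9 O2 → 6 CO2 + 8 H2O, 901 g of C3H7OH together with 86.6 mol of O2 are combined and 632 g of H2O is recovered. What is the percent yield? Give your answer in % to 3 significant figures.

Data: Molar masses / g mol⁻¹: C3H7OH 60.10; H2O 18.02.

n(C3H7OH) = 901.0 / 60.10 = 14.99 mol
n(O2) = 86.60 mol
n/ν for C3H7OH = 14.99/2 = 7.495
n/ν for O2 = 86.60/9 = 9.622
Smallest n/ν is C3H7OH → limiting reagent.
theoretical n(H2O) = (8/2) × 14.99 = 59.96 mol → 1080 g
% yield = 632 / 1080 × 100 = 58.52 %

58.5 %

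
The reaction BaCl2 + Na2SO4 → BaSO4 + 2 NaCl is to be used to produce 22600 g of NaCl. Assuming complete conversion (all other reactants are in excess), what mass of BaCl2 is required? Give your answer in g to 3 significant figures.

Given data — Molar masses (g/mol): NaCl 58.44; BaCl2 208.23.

40300 g

n(NaCl) = 22600 / 58.44 = 386.7 mol
n(BaCl2) = (1/2) × 386.7 = 193.4 mol
mass = 193.4 × 208.23 = 40270 g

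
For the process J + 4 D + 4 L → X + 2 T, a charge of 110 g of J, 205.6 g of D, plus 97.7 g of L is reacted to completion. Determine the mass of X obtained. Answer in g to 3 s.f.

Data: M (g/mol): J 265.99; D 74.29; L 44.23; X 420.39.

174 g

n(J) = 110.0 / 265.99 = 0.4135 mol
n(D) = 205.6 / 74.29 = 2.768 mol
n(L) = 97.70 / 44.23 = 2.209 mol
n/ν for J = 0.4135/1 = 0.4135
n/ν for D = 2.768/4 = 0.6920
n/ν for L = 2.209/4 = 0.5523
Smallest n/ν is J → limiting reagent.
n(X) = (1/1) × 0.4135 = 0.4135 mol
mass = 0.4135 × 420.39 = 173.8 g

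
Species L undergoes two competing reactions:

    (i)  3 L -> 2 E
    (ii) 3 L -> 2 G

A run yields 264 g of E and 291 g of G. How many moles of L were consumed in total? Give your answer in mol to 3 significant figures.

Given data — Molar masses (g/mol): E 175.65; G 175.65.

n(E) = 264 / 175.65 = 1.503 mol
n(G) = 291 / 175.65 = 1.657 mol
n(L) via (i) = (3/2)×1.503 = 2.255 mol
n(L) via (ii) = (3/2)×1.657 = 2.486 mol
total n(L) = 2.255 + 2.486 = 4.741 mol

4.74 mol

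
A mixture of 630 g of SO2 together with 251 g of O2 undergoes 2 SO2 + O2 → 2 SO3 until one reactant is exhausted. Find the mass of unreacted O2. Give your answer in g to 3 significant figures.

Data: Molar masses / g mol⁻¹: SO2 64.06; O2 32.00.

93.6 g

n(SO2) = 630.0 / 64.06 = 9.835 mol
n(O2) = 251.0 / 32.00 = 7.844 mol
n/ν for SO2 = 9.835/2 = 4.918
n/ν for O2 = 7.844/1 = 7.844
Smallest n/ν is SO2 → limiting reagent.
O2 consumed = (1/2) × 9.835 = 4.918 mol
O2 remaining = 7.844 − 4.918 = 2.926 mol
mass = 2.926 × 32.00 = 93.63 g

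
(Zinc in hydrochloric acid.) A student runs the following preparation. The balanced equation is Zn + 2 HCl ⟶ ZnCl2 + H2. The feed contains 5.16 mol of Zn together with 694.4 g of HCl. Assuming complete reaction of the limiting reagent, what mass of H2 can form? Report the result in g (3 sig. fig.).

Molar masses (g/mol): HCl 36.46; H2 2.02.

n(Zn) = 5.160 mol
n(HCl) = 694.4 / 36.46 = 19.05 mol
n/ν for Zn = 5.160/1 = 5.160
n/ν for HCl = 19.05/2 = 9.525
Smallest n/ν is Zn → limiting reagent.
n(H2) = (1/1) × 5.160 = 5.160 mol
mass = 5.160 × 2.02 = 10.42 g

10.4 g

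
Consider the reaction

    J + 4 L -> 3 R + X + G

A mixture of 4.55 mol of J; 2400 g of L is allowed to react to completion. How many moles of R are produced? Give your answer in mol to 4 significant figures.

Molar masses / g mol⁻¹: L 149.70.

n(J) = 4.550 mol
n(L) = 2400 / 149.70 = 16.03 mol
n/ν for J = 4.550/1 = 4.550
n/ν for L = 16.03/4 = 4.008
Smallest n/ν is L → limiting reagent.
n(R) = (3/4) × 16.03 = 12.02 mol

12.02 mol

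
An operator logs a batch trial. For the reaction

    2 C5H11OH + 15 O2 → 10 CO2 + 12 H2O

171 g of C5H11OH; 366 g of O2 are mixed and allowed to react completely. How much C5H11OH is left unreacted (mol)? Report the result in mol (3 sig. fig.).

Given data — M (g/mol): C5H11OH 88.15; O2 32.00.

n(C5H11OH) = 171.0 / 88.15 = 1.940 mol
n(O2) = 366.0 / 32.00 = 11.44 mol
n/ν → C5H11OH: 0.9700, O2: 0.7627; O2 is limiting.
C5H11OH consumed = (2/15) × 11.44 = 1.525 mol
C5H11OH remaining = 1.940 − 1.525 = 0.4150 mol

0.415 mol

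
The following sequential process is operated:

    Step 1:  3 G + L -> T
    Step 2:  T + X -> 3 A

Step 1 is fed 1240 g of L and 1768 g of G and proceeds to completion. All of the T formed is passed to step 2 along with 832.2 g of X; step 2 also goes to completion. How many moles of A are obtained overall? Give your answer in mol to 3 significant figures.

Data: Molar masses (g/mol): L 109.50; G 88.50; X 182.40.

13.7 mol

Step 1:
n(L) = 1240 / 109.50 = 11.32 mol
n(G) = 1768 / 88.50 = 19.98 mol
n/ν for L = 11.32/1 = 11.32
n/ν for G = 19.98/3 = 6.660
Smallest n/ν is G → limiting reagent.
n(T) produced = (1/3) × 19.98 = 6.660 mol
Step 2:
n(T) available = 6.660 mol
n(X) = 832.2 / 182.40 = 4.563 mol
n/ν for T = 6.660/1 = 6.660
n/ν for X = 4.563/1 = 4.563
Smallest n/ν is X → limiting reagent.
n(A) = (3/1) × 4.563 = 13.69 mol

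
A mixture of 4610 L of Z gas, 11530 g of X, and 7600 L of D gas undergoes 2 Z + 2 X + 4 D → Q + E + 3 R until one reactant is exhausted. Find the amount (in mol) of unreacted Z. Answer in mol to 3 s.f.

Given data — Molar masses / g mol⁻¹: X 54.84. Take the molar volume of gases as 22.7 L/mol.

35.7 mol

n(Z) = 4610 / 22.7 = 203.1 mol
n(X) = 11530 / 54.84 = 210.2 mol
n(D) = 7600 / 22.7 = 334.8 mol
n/ν for Z = 203.1/2 = 101.6
n/ν for X = 210.2/2 = 105.1
n/ν for D = 334.8/4 = 83.70
Smallest n/ν is D → limiting reagent.
Z consumed = (2/4) × 334.8 = 167.4 mol
Z remaining = 203.1 − 167.4 = 35.70 mol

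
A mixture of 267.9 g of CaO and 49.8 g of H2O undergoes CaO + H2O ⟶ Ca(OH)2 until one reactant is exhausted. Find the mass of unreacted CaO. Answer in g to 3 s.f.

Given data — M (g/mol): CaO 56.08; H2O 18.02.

n(CaO) = 267.9 / 56.08 = 4.777 mol
n(H2O) = 49.80 / 18.02 = 2.764 mol
n/ν → CaO: 4.777, H2O: 2.764; H2O is limiting.
CaO consumed = (1/1) × 2.764 = 2.764 mol
CaO remaining = 4.777 − 2.764 = 2.013 mol
mass = 2.013 × 56.08 = 112.9 g

113 g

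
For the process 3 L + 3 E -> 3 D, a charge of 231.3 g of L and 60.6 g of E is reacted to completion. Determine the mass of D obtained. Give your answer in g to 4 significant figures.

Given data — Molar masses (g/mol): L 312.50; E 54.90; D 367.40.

n(L) = 231.3 / 312.50 = 0.7402 mol
n(E) = 60.60 / 54.90 = 1.104 mol
n/ν for L = 0.7402/3 = 0.2467
n/ν for E = 1.104/3 = 0.3680
Smallest n/ν is L → limiting reagent.
n(D) = (3/3) × 0.7402 = 0.7402 mol
mass = 0.7402 × 367.40 = 271.9 g

271.9 g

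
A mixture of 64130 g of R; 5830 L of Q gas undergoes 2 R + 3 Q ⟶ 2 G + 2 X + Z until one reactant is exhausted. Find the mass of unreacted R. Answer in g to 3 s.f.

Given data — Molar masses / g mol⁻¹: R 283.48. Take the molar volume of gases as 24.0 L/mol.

n(R) = 64130 / 283.48 = 226.2 mol
n(Q) = 5830 / 24.0 = 242.9 mol
n/ν for R = 226.2/2 = 113.1
n/ν for Q = 242.9/3 = 80.97
Smallest n/ν is Q → limiting reagent.
R consumed = (2/3) × 242.9 = 161.9 mol
R remaining = 226.2 − 161.9 = 64.30 mol
mass = 64.30 × 283.48 = 18230 g

18200 g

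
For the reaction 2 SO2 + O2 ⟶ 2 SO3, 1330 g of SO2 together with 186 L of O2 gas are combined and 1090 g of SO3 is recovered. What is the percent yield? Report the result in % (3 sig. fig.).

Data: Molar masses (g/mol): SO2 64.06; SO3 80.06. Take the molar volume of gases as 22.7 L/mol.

83.1 %

n(SO2) = 1330 / 64.06 = 20.76 mol
n(O2) = 186.0 / 22.7 = 8.194 mol
n/ν for SO2 = 20.76/2 = 10.38
n/ν for O2 = 8.194/1 = 8.194
Smallest n/ν is O2 → limiting reagent.
theoretical n(SO3) = (2/1) × 8.194 = 16.39 mol → 1312 g
% yield = 1090 / 1312 × 100 = 83.08 %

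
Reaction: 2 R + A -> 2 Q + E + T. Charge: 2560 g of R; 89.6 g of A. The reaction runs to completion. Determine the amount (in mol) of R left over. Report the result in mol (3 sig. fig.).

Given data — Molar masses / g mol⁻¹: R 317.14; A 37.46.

n(R) = 2560 / 317.14 = 8.072 mol
n(A) = 89.60 / 37.46 = 2.392 mol
n/ν for R = 8.072/2 = 4.036
n/ν for A = 2.392/1 = 2.392
Smallest n/ν is A → limiting reagent.
R consumed = (2/1) × 2.392 = 4.784 mol
R remaining = 8.072 − 4.784 = 3.288 mol

3.29 mol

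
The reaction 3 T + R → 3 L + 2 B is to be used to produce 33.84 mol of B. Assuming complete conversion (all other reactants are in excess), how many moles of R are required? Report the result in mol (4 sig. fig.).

16.92 mol

n(B) = 33.84 mol
n(R) = (1/2) × 33.84 = 16.92 mol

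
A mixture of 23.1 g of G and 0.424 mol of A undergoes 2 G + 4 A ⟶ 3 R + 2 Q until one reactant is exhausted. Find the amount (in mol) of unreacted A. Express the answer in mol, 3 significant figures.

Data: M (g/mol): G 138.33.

n(G) = 23.10 / 138.33 = 0.1670 mol
n(A) = 0.4240 mol
n/ν → G: 0.08350, A: 0.1060; G is limiting.
A consumed = (4/2) × 0.1670 = 0.3340 mol
A remaining = 0.4240 − 0.3340 = 0.09000 mol

0.0900 mol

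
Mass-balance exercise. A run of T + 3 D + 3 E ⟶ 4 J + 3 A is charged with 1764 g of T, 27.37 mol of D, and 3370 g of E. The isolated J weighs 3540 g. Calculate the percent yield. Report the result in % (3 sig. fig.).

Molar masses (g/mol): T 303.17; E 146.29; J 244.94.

62.1 %

n(T) = 1764 / 303.17 = 5.819 mol
n(D) = 27.37 mol
n(E) = 3370 / 146.29 = 23.04 mol
n/ν for T = 5.819/1 = 5.819
n/ν for D = 27.37/3 = 9.123
n/ν for E = 23.04/3 = 7.680
Smallest n/ν is T → limiting reagent.
theoretical n(J) = (4/1) × 5.819 = 23.28 mol → 5702 g
% yield = 3540 / 5702 × 100 = 62.08 %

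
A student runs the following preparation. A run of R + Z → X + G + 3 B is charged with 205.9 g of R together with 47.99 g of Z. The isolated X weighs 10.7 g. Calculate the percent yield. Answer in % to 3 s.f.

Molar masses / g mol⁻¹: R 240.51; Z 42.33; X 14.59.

85.7 %

n(R) = 205.9 / 240.51 = 0.8561 mol
n(Z) = 47.99 / 42.33 = 1.134 mol
n/ν for R = 0.8561/1 = 0.8561
n/ν for Z = 1.134/1 = 1.134
Smallest n/ν is R → limiting reagent.
theoretical n(X) = (1/1) × 0.8561 = 0.8561 mol → 12.49 g
% yield = 10.7 / 12.49 × 100 = 85.67 %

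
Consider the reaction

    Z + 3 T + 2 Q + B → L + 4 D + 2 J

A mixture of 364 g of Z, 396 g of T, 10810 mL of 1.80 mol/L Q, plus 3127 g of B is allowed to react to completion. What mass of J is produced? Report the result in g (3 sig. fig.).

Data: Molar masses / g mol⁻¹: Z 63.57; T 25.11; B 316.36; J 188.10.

1980 g

n(Z) = 364.0 / 63.57 = 5.726 mol
n(T) = 396.0 / 25.11 = 15.77 mol
n(Q) = 1.80 × 10810/1000 = 19.46 mol
n(B) = 3127 / 316.36 = 9.884 mol
n/ν → Z: 5.726, T: 5.257, Q: 9.730, B: 9.884; T is limiting.
n(J) = (2/3) × 15.77 = 10.51 mol
mass = 10.51 × 188.10 = 1977 g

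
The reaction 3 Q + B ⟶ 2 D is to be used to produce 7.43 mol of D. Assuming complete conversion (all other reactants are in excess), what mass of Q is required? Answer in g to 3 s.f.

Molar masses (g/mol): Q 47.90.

n(D) = 7.430 mol
n(Q) = (3/2) × 7.430 = 11.15 mol
mass = 11.15 × 47.90 = 534.1 g

534 g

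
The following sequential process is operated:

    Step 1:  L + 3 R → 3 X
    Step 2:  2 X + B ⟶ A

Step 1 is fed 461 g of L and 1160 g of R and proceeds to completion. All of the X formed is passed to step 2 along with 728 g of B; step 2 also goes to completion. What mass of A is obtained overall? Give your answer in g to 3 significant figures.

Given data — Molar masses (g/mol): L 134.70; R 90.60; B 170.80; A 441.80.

Step 1:
n(L) = 461.0 / 134.70 = 3.422 mol
n(R) = 1160 / 90.60 = 12.80 mol
n/ν for L = 3.422/1 = 3.422
n/ν for R = 12.80/3 = 4.267
Smallest n/ν is L → limiting reagent.
n(X) produced = (3/1) × 3.422 = 10.27 mol
Step 2:
n(X) available = 10.27 mol
n(B) = 728.0 / 170.80 = 4.262 mol
n/ν for X = 10.27/2 = 5.135
n/ν for B = 4.262/1 = 4.262
Smallest n/ν is B → limiting reagent.
n(A) = (1/1) × 4.262 = 4.262 mol
mass = 4.262 × 441.80 = 1883 g

1880 g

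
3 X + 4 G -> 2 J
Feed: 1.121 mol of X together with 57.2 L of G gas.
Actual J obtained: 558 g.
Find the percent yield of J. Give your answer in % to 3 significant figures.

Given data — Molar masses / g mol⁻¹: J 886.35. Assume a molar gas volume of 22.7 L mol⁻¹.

n(X) = 1.121 mol
n(G) = 57.20 / 22.7 = 2.520 mol
n/ν for X = 1.121/3 = 0.3737
n/ν for G = 2.520/4 = 0.6300
Smallest n/ν is X → limiting reagent.
theoretical n(J) = (2/3) × 1.121 = 0.7473 mol → 662.4 g
% yield = 558 / 662.4 × 100 = 84.24 %

84.2 %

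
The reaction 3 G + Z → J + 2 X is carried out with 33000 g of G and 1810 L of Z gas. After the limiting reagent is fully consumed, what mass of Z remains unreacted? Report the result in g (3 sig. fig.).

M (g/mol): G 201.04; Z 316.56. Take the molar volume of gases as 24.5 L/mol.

6070 g

n(G) = 33000 / 201.04 = 164.1 mol
n(Z) = 1810 / 24.5 = 73.88 mol
n/ν for G = 164.1/3 = 54.70
n/ν for Z = 73.88/1 = 73.88
Smallest n/ν is G → limiting reagent.
Z consumed = (1/3) × 164.1 = 54.70 mol
Z remaining = 73.88 − 54.70 = 19.18 mol
mass = 19.18 × 316.56 = 6072 g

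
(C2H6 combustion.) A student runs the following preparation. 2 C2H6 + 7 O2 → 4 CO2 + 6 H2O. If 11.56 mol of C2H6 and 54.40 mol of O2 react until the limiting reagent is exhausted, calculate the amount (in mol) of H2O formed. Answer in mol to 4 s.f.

34.68 mol

n(C2H6) = 11.56 mol
n(O2) = 54.40 mol
n/ν for C2H6 = 11.56/2 = 5.780
n/ν for O2 = 54.40/7 = 7.771
Smallest n/ν is C2H6 → limiting reagent.
n(H2O) = (6/2) × 11.56 = 34.68 mol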